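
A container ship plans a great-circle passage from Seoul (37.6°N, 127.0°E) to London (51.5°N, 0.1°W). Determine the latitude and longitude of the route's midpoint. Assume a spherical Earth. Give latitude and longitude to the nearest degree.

≈ 65°N, 77°E

Convert each endpoint to a unit vector on the sphere (x = cos φ cos λ, y = cos φ sin λ, z = sin φ).
The central angle between the endpoints is δ = arccos(p₁·p₂) ≈ 1.390 rad (79.6°).
Interpolate at f = 1/2 with slerp weights a = sin((1−f)δ)/sin δ ≈ 0.651, b = sin(fδ)/sin δ ≈ 0.651.
p = a·p₁ + b·p₂ ≈ (0.095, 0.411, 0.907); φ = arcsin(p_z) ≈ 65.04°, λ = atan2(p_y, p_x) ≈ 77.01°.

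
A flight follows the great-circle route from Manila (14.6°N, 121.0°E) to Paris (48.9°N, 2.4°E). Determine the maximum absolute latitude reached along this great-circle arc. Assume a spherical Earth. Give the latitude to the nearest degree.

≈ 56°N

The great circle lies in the plane with unit normal n̂ = (p₁ × p₂)/|p₁ × p₂|.
Here n̂_z ≈ -0.562; the vertex latitude is φ_max = arccos|n̂_z| ≈ 55.8°.
Check via Clairaut: cos φ_max = |cos φ₁| · sin C = cos(14.6°)·sin(35.5°) ≈ 0.562, again giving ≈ 55.8°.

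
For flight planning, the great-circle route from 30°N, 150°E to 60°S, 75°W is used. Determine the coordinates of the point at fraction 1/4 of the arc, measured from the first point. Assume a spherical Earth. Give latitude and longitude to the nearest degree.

Write both endpoints as unit vectors p₁, p₂ with components (cos φ cos λ, cos φ sin λ, sin φ).
The central angle between the endpoints is δ = arccos(p₁·p₂) ≈ 2.403 rad (137.7°).
Interpolate at f = 1/4 with slerp weights a = sin((1−f)δ)/sin δ ≈ 1.445, b = sin(fδ)/sin δ ≈ 0.839.
p = a·p₁ + b·p₂ ≈ (-0.975, 0.221, -0.004); φ = arcsin(p_z) ≈ -0.24°, λ = atan2(p_y, p_x) ≈ 167.26°.

≈ 0°N, 167°E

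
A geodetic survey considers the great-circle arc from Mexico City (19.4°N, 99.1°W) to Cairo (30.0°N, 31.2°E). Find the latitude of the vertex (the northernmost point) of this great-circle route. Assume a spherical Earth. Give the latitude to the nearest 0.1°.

The great circle lies in the plane with unit normal n̂ = (p₁ × p₂)/|p₁ × p₂|.
Here n̂_z ≈ +0.668; the vertex latitude is φ_max = arccos|n̂_z| ≈ 48.1°.
Check via Clairaut: cos φ_max = |cos φ₁| · sin C = cos(19.4°)·sin(45.1°) ≈ 0.668, again giving ≈ 48.1°.

≈ 48.1°N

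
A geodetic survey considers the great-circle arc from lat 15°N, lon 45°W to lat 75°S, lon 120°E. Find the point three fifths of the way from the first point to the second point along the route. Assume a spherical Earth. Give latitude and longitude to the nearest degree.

Write both endpoints as unit vectors p₁, p₂ with components (cos φ cos λ, cos φ sin λ, sin φ).
The central angle between the endpoints is δ = arccos(p₁·p₂) ≈ 2.085 rad (119.4°).
Interpolate at f = 3/5 with slerp weights a = sin((1−f)δ)/sin δ ≈ 0.850, b = sin(fδ)/sin δ ≈ 1.090.
p = a·p₁ + b·p₂ ≈ (0.440, -0.336, -0.833); φ = arcsin(p_z) ≈ -56.38°, λ = atan2(p_y, p_x) ≈ -37.42°.

≈ lat 56°S, lon 37°W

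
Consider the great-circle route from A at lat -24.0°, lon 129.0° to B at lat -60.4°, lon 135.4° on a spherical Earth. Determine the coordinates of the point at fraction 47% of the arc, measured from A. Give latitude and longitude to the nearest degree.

The haversine formula gives a central angle δ ≈ 0.640 rad (36.7°) between the endpoints.
Interpolate at f = 0.47 with slerp weights a = sin((1−f)δ)/sin δ ≈ 0.557, b = sin(fδ)/sin δ ≈ 0.496.
p = a·p₁ + b·p₂ ≈ (-0.495, 0.568, -0.658); φ = arcsin(p_z) ≈ -41.15°, λ = atan2(p_y, p_x) ≈ 131.08°.

≈ lat -41°, lon 131°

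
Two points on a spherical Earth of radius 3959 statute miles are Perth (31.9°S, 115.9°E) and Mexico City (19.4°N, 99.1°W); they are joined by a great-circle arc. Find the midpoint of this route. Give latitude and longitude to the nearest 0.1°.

The haversine formula gives a central angle δ ≈ 2.553 rad (146.3°) between the endpoints.
Interpolate at f = 1/2 with slerp weights a = sin((1−f)δ)/sin δ ≈ 1.722, b = sin(fδ)/sin δ ≈ 1.722.
p = a·p₁ + b·p₂ ≈ (-0.896, -0.289, -0.338); φ = arcsin(p_z) ≈ -19.76°, λ = atan2(p_y, p_x) ≈ -162.13°.

≈ 19.8°S, 162.1°W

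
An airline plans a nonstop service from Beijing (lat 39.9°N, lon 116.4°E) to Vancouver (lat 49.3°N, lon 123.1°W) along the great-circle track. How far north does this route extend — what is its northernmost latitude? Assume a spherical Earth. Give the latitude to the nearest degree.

≈ 64°N

The great circle lies in the plane with unit normal n̂ = (p₁ × p₂)/|p₁ × p₂|.
Here n̂_z ≈ +0.443; the vertex latitude is φ_max = arccos|n̂_z| ≈ 63.7°.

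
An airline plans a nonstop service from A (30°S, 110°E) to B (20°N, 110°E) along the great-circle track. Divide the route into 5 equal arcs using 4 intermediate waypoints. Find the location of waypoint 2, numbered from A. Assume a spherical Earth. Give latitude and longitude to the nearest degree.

≈ (10°S, 110°E)

From cos δ = sin φ₁ sin φ₂ + cos φ₁ cos φ₂ cos Δλ, the central angle is δ ≈ 0.873 rad (50.0°).
Interpolate at f = 2/5 with slerp weights a = sin((1−f)δ)/sin δ ≈ 0.653, b = sin(fδ)/sin δ ≈ 0.446.
p = a·p₁ + b·p₂ ≈ (-0.337, 0.925, -0.174); φ = arcsin(p_z) ≈ -10.00°, λ = atan2(p_y, p_x) ≈ 110.00°.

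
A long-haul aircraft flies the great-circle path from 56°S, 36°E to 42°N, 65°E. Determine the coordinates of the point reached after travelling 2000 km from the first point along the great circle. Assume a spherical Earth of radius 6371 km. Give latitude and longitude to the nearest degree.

≈ 39°S, 44°E

From cos δ = sin φ₁ sin φ₂ + cos φ₁ cos φ₂ cos Δλ, the central angle is δ ≈ 1.763 rad (101.0°). The total great-circle distance is δ·R ≈ 1.763 × 6371 ≈ 11234 km, so the target fraction is f = 2000/11234 ≈ 0.178.
Interpolate at f ≈ 0.178 with slerp weights a = sin((1−f)δ)/sin δ ≈ 1.011, b = sin(fδ)/sin δ ≈ 0.315.
p = a·p₁ + b·p₂ ≈ (0.556, 0.544, -0.628); φ = arcsin(p_z) ≈ -38.90°, λ = atan2(p_y, p_x) ≈ 44.37°.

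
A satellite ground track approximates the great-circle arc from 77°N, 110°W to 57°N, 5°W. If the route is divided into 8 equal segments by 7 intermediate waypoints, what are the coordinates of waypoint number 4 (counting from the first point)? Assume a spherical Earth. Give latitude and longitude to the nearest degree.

Write both endpoints as unit vectors p₁, p₂ with components (cos φ cos λ, cos φ sin λ, sin φ).
The central angle between the endpoints is δ = arccos(p₁·p₂) ≈ 0.667 rad (38.2°).
Interpolate at f = 4/8 with slerp weights a = sin((1−f)δ)/sin δ ≈ 0.529, b = sin(fδ)/sin δ ≈ 0.529.
p = a·p₁ + b·p₂ ≈ (0.246, -0.137, 0.959); φ = arcsin(p_z) ≈ 73.63°, λ = atan2(p_y, p_x) ≈ -29.07°.

≈ 74°N, 29°W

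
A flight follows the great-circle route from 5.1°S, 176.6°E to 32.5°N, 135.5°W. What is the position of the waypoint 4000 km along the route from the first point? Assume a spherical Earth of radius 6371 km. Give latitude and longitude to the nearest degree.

≈ 19°N, 156°W

The haversine formula gives a central angle δ ≈ 1.029 rad (59.0°) between the endpoints. The total great-circle distance is δ·R ≈ 1.029 × 6371 ≈ 6558 km, so the target fraction is f = 4000/6558 ≈ 0.610.
Interpolate at f ≈ 0.610 with slerp weights a = sin((1−f)δ)/sin δ ≈ 0.456, b = sin(fδ)/sin δ ≈ 0.685.
p = a·p₁ + b·p₂ ≈ (-0.866, -0.378, 0.328); φ = arcsin(p_z) ≈ 19.13°, λ = atan2(p_y, p_x) ≈ -156.40°.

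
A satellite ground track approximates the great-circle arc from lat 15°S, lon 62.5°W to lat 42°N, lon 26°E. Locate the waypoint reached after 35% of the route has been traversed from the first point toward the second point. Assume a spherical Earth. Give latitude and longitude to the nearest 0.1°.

The haversine formula gives a central angle δ ≈ 1.726 rad (98.9°) between the endpoints.
Interpolate at f = 0.35 with slerp weights a = sin((1−f)δ)/sin δ ≈ 0.912, b = sin(fδ)/sin δ ≈ 0.575.
p = a·p₁ + b·p₂ ≈ (0.791, -0.594, 0.149); φ = arcsin(p_z) ≈ 8.55°, λ = atan2(p_y, p_x) ≈ -36.91°.

≈ lat 8.5°N, lon 36.9°W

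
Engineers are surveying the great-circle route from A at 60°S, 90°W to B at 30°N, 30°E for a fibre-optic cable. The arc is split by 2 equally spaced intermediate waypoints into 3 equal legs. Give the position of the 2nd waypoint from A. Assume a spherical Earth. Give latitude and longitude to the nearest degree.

≈ 7°S, 7°E

Convert each endpoint to a unit vector on the sphere (x = cos φ cos λ, y = cos φ sin λ, z = sin φ).
The central angle between the endpoints is δ = arccos(p₁·p₂) ≈ 2.278 rad (130.5°).
Interpolate at f = 2/3 with slerp weights a = sin((1−f)δ)/sin δ ≈ 0.905, b = sin(fδ)/sin δ ≈ 1.313.
p = a·p₁ + b·p₂ ≈ (0.985, 0.116, -0.127); φ = arcsin(p_z) ≈ -7.32°, λ = atan2(p_y, p_x) ≈ 6.72°.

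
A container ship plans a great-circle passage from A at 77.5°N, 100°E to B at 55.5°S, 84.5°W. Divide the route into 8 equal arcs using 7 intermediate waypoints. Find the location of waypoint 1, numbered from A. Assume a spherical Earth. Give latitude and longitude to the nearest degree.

≈ 83°N, 98°W

Write both endpoints as unit vectors p₁, p₂ with components (cos φ cos λ, cos φ sin λ, sin φ).
The central angle between the endpoints is δ = arccos(p₁·p₂) ≈ 2.757 rad (157.9°).
Interpolate at f = 1/8 with slerp weights a = sin((1−f)δ)/sin δ ≈ 1.775, b = sin(fδ)/sin δ ≈ 0.899.
p = a·p₁ + b·p₂ ≈ (-0.018, -0.129, 0.992); φ = arcsin(p_z) ≈ 82.53°, λ = atan2(p_y, p_x) ≈ -97.90°.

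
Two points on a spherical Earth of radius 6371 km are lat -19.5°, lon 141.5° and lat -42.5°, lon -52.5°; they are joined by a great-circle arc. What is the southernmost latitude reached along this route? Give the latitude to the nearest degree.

≈ -79°

The great circle lies in the plane with unit normal n̂ = (p₁ × p₂)/|p₁ × p₂|.
Here n̂_z ≈ +0.188; the vertex latitude is φ_max = arccos|n̂_z| ≈ 79.2°.
Check via Clairaut: cos φ_max = |cos φ₁| · sin C = cos(19.5°)·sin(168.5°) ≈ 0.188, again giving ≈ 79.2°.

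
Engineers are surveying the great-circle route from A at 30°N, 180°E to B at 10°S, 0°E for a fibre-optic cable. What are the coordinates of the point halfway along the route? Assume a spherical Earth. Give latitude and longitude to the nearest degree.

From cos δ = sin φ₁ sin φ₂ + cos φ₁ cos φ₂ cos Δλ, the central angle is δ ≈ 2.793 rad (160.0°).
Interpolate at f = 1/2 with slerp weights a = sin((1−f)δ)/sin δ ≈ 2.879, b = sin(fδ)/sin δ ≈ 2.879.
p = a·p₁ + b·p₂ ≈ (0.342, -0.000, 0.940); φ = arcsin(p_z) ≈ 70.00°, λ = atan2(p_y, p_x) ≈ -0.00°.

≈ 70°N, 0°E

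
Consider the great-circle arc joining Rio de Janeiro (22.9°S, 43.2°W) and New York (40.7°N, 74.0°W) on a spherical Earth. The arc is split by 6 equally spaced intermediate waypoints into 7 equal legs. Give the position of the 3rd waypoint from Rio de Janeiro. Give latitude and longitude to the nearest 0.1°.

Convert each endpoint to a unit vector on the sphere (x = cos φ cos λ, y = cos φ sin λ, z = sin φ).
The central angle between the endpoints is δ = arccos(p₁·p₂) ≈ 1.217 rad (69.7°).
Interpolate at f = 3/7 with slerp weights a = sin((1−f)δ)/sin δ ≈ 0.683, b = sin(fδ)/sin δ ≈ 0.531.
p = a·p₁ + b·p₂ ≈ (0.570, -0.818, 0.081); φ = arcsin(p_z) ≈ 4.62°, λ = atan2(p_y, p_x) ≈ -55.14°.

≈ 4.6°N, 55.1°W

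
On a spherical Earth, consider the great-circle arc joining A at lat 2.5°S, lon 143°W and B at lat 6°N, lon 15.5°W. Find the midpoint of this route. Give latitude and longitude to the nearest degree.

≈ lat 4°N, lon 80°W

Convert each endpoint to a unit vector on the sphere (x = cos φ cos λ, y = cos φ sin λ, z = sin φ).
The central angle between the endpoints is δ = arccos(p₁·p₂) ≈ 2.226 rad (127.5°).
Interpolate at f = 1/2 with slerp weights a = sin((1−f)δ)/sin δ ≈ 1.131, b = sin(fδ)/sin δ ≈ 1.131.
p = a·p₁ + b·p₂ ≈ (0.182, -0.981, 0.069); φ = arcsin(p_z) ≈ 3.95°, λ = atan2(p_y, p_x) ≈ -79.51°.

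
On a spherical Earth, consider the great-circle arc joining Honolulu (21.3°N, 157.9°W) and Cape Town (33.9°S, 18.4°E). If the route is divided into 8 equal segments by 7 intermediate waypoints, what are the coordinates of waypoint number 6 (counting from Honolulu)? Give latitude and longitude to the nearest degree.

Write both endpoints as unit vectors p₁, p₂ with components (cos φ cos λ, cos φ sin λ, sin φ).
The central angle between the endpoints is δ = arccos(p₁·p₂) ≈ 2.914 rad (167.0°).
Interpolate at f = 6/8 with slerp weights a = sin((1−f)δ)/sin δ ≈ 2.956, b = sin(fδ)/sin δ ≈ 3.626.
p = a·p₁ + b·p₂ ≈ (0.304, -0.086, -0.949); φ = arcsin(p_z) ≈ -71.57°, λ = atan2(p_y, p_x) ≈ -15.81°.

≈ (72°S, 16°W)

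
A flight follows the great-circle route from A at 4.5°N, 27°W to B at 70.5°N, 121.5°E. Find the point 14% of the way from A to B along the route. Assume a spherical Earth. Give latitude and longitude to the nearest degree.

Convert each endpoint to a unit vector on the sphere (x = cos φ cos λ, y = cos φ sin λ, z = sin φ).
The central angle between the endpoints is δ = arccos(p₁·p₂) ≈ 1.782 rad (102.1°).
Interpolate at f = 0.14 with slerp weights a = sin((1−f)δ)/sin δ ≈ 1.022, b = sin(fδ)/sin δ ≈ 0.253.
p = a·p₁ + b·p₂ ≈ (0.864, -0.391, 0.318); φ = arcsin(p_z) ≈ 18.56°, λ = atan2(p_y, p_x) ≈ -24.34°.

≈ 19°N, 24°W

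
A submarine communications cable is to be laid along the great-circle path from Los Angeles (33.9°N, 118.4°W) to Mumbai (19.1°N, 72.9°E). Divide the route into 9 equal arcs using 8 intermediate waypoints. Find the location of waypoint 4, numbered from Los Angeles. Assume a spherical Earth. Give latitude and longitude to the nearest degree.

≈ 79°N, 156°E

Write both endpoints as unit vectors p₁, p₂ with components (cos φ cos λ, cos φ sin λ, sin φ).
The central angle between the endpoints is δ = arccos(p₁·p₂) ≈ 2.198 rad (125.9°).
Interpolate at f = 4/9 with slerp weights a = sin((1−f)δ)/sin δ ≈ 1.160, b = sin(fδ)/sin δ ≈ 1.023.
p = a·p₁ + b·p₂ ≈ (-0.174, 0.077, 0.982); φ = arcsin(p_z) ≈ 79.05°, λ = atan2(p_y, p_x) ≈ 156.02°.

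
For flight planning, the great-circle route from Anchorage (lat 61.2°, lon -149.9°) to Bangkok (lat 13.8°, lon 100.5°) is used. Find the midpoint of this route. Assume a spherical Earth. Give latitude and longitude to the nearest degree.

≈ lat 50°, lon 130°

From cos δ = sin φ₁ sin φ₂ + cos φ₁ cos φ₂ cos Δλ, the central angle is δ ≈ 1.519 rad (87.0°).
Interpolate at f = 1/2 with slerp weights a = sin((1−f)δ)/sin δ ≈ 0.689, b = sin(fδ)/sin δ ≈ 0.689.
p = a·p₁ + b·p₂ ≈ (-0.409, 0.492, 0.769); φ = arcsin(p_z) ≈ 50.22°, λ = atan2(p_y, p_x) ≈ 129.78°.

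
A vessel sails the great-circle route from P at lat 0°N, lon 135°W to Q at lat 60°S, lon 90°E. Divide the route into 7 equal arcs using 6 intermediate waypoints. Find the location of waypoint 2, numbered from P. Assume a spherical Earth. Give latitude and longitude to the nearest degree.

Convert each endpoint to a unit vector on the sphere (x = cos φ cos λ, y = cos φ sin λ, z = sin φ).
The central angle between the endpoints is δ = arccos(p₁·p₂) ≈ 1.932 rad (110.7°).
Interpolate at f = 2/7 with slerp weights a = sin((1−f)δ)/sin δ ≈ 1.050, b = sin(fδ)/sin δ ≈ 0.561.
p = a·p₁ + b·p₂ ≈ (-0.742, -0.462, -0.486); φ = arcsin(p_z) ≈ -29.05°, λ = atan2(p_y, p_x) ≈ -148.10°.

≈ lat 29°S, lon 148°W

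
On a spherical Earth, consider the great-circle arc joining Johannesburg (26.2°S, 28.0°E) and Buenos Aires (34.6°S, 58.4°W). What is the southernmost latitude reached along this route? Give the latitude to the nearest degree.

The great circle lies in the plane with unit normal n̂ = (p₁ × p₂)/|p₁ × p₂|.
Here n̂_z ≈ -0.772; the vertex latitude is φ_max = arccos|n̂_z| ≈ 39.5°.
Check via Clairaut: cos φ_max = |cos φ₁| · sin C = cos(26.2°)·sin(120.6°) ≈ 0.772, again giving ≈ 39.5°.

≈ 39°S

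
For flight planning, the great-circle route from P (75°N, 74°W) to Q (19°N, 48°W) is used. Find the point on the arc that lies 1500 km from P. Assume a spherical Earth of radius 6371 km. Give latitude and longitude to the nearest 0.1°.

≈ (62.5°N, 59.7°W)

Convert each endpoint to a unit vector on the sphere (x = cos φ cos λ, y = cos φ sin λ, z = sin φ).
The central angle between the endpoints is δ = arccos(p₁·p₂) ≈ 1.007 rad (57.7°). The total great-circle distance is δ·R ≈ 1.007 × 6371 ≈ 6415 km, so the target fraction is f = 1500/6415 ≈ 0.234.
Interpolate at f ≈ 0.234 with slerp weights a = sin((1−f)δ)/sin δ ≈ 0.825, b = sin(fδ)/sin δ ≈ 0.276.
p = a·p₁ + b·p₂ ≈ (0.233, -0.399, 0.887); φ = arcsin(p_z) ≈ 62.46°, λ = atan2(p_y, p_x) ≈ -59.68°.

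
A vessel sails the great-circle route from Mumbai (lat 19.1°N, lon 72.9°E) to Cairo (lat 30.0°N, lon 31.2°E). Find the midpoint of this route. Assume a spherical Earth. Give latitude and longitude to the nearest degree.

Convert each endpoint to a unit vector on the sphere (x = cos φ cos λ, y = cos φ sin λ, z = sin φ).
The central angle between the endpoints is δ = arccos(p₁·p₂) ≈ 0.685 rad (39.2°).
Interpolate at f = 1/2 with slerp weights a = sin((1−f)δ)/sin δ ≈ 0.531, b = sin(fδ)/sin δ ≈ 0.531.
p = a·p₁ + b·p₂ ≈ (0.541, 0.718, 0.439); φ = arcsin(p_z) ≈ 26.05°, λ = atan2(p_y, p_x) ≈ 53.00°.

≈ lat 26°N, lon 53°E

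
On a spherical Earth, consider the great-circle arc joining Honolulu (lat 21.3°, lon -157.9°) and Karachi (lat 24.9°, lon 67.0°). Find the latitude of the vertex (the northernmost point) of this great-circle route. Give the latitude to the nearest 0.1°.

≈ 48.2°

The great circle lies in the plane with unit normal n̂ = (p₁ × p₂)/|p₁ × p₂|.
Here n̂_z ≈ -0.666; the vertex latitude is φ_max = arccos|n̂_z| ≈ 48.2°.
Check via Clairaut: cos φ_max = |cos φ₁| · sin C = cos(21.3°)·sin(45.7°) ≈ 0.666, again giving ≈ 48.2°.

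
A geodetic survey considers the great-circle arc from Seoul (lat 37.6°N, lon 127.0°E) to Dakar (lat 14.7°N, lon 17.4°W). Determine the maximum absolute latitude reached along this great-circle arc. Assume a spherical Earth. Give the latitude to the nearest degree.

≈ 60°N

The great circle lies in the plane with unit normal n̂ = (p₁ × p₂)/|p₁ × p₂|.
Here n̂_z ≈ -0.505; the vertex latitude is φ_max = arccos|n̂_z| ≈ 59.7°.
Check via Clairaut: cos φ_max = |cos φ₁| · sin C = cos(37.6°)·sin(39.6°) ≈ 0.505, again giving ≈ 59.7°.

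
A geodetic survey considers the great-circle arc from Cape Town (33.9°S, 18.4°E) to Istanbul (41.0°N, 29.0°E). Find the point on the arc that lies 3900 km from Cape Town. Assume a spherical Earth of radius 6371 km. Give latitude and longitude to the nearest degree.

≈ 1°N, 23°E

Convert each endpoint to a unit vector on the sphere (x = cos φ cos λ, y = cos φ sin λ, z = sin φ).
The central angle between the endpoints is δ = arccos(p₁·p₂) ≈ 1.318 rad (75.5°). The total great-circle distance is δ·R ≈ 1.318 × 6371 ≈ 8399 km, so the target fraction is f = 3900/8399 ≈ 0.464.
Interpolate at f ≈ 0.464 with slerp weights a = sin((1−f)δ)/sin δ ≈ 0.670, b = sin(fδ)/sin δ ≈ 0.593.
p = a·p₁ + b·p₂ ≈ (0.920, 0.393, 0.016); φ = arcsin(p_z) ≈ 0.89°, λ = atan2(p_y, p_x) ≈ 23.13°.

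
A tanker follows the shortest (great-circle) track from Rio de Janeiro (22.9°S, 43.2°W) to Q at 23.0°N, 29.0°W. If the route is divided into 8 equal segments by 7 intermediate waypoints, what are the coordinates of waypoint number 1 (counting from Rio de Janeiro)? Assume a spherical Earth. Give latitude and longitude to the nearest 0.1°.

Convert each endpoint to a unit vector on the sphere (x = cos φ cos λ, y = cos φ sin λ, z = sin φ).
The central angle between the endpoints is δ = arccos(p₁·p₂) ≈ 0.837 rad (47.9°).
Interpolate at f = 1/8 with slerp weights a = sin((1−f)δ)/sin δ ≈ 0.900, b = sin(fδ)/sin δ ≈ 0.141.
p = a·p₁ + b·p₂ ≈ (0.718, -0.630, -0.295); φ = arcsin(p_z) ≈ -17.18°, λ = atan2(p_y, p_x) ≈ -41.30°.

≈ 17.2°S, 41.3°W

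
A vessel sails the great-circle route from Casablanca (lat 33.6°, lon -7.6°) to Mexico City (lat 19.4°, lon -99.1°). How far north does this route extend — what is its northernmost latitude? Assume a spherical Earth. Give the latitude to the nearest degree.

The great circle lies in the plane with unit normal n̂ = (p₁ × p₂)/|p₁ × p₂|.
Here n̂_z ≈ -0.796; the vertex latitude is φ_max = arccos|n̂_z| ≈ 37.2°.
Check via Clairaut: cos φ_max = |cos φ₁| · sin C = cos(33.6°)·sin(72.9°) ≈ 0.796, again giving ≈ 37.2°.

≈ 37°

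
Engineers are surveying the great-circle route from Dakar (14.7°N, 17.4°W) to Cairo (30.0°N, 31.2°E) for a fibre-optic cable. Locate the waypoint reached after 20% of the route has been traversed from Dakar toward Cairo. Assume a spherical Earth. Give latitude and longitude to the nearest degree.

Write both endpoints as unit vectors p₁, p₂ with components (cos φ cos λ, cos φ sin λ, sin φ).
The central angle between the endpoints is δ = arccos(p₁·p₂) ≈ 0.822 rad (47.1°).
Interpolate at f = 0.20 with slerp weights a = sin((1−f)δ)/sin δ ≈ 0.834, b = sin(fδ)/sin δ ≈ 0.223.
p = a·p₁ + b·p₂ ≈ (0.936, -0.141, 0.323); φ = arcsin(p_z) ≈ 18.87°, λ = atan2(p_y, p_x) ≈ -8.58°.

≈ 19°N, 9°W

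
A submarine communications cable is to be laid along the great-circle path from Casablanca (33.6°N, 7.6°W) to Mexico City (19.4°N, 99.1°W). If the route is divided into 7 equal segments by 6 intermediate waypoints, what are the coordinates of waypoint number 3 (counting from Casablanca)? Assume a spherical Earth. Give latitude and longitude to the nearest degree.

≈ 36°N, 50°W

Convert each endpoint to a unit vector on the sphere (x = cos φ cos λ, y = cos φ sin λ, z = sin φ).
The central angle between the endpoints is δ = arccos(p₁·p₂) ≈ 1.407 rad (80.6°).
Interpolate at f = 3/7 with slerp weights a = sin((1−f)δ)/sin δ ≈ 0.730, b = sin(fδ)/sin δ ≈ 0.575.
p = a·p₁ + b·p₂ ≈ (0.517, -0.616, 0.595); φ = arcsin(p_z) ≈ 36.50°, λ = atan2(p_y, p_x) ≈ -49.99°.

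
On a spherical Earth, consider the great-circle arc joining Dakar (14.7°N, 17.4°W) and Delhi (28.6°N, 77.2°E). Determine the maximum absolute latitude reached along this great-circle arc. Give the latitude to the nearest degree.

≈ 32°N

The great circle lies in the plane with unit normal n̂ = (p₁ × p₂)/|p₁ × p₂|.
Here n̂_z ≈ +0.848; the vertex latitude is φ_max = arccos|n̂_z| ≈ 32.0°.
Check via Clairaut: cos φ_max = |cos φ₁| · sin C = cos(14.7°)·sin(61.2°) ≈ 0.848, again giving ≈ 32.0°.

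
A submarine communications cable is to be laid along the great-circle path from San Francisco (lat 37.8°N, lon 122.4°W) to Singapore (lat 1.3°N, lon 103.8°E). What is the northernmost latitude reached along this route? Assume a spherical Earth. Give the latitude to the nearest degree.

≈ 48°N

The great circle lies in the plane with unit normal n̂ = (p₁ × p₂)/|p₁ × p₂|.
Here n̂_z ≈ -0.674; the vertex latitude is φ_max = arccos|n̂_z| ≈ 47.6°.
Check via Clairaut: cos φ_max = |cos φ₁| · sin C = cos(37.8°)·sin(58.5°) ≈ 0.674, again giving ≈ 47.6°.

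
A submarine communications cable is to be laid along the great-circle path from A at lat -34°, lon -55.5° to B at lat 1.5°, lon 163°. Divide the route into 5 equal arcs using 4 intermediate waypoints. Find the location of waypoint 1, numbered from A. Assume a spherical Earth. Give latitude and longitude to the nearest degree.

Write both endpoints as unit vectors p₁, p₂ with components (cos φ cos λ, cos φ sin λ, sin φ).
The central angle between the endpoints is δ = arccos(p₁·p₂) ≈ 2.296 rad (131.5°).
Interpolate at f = 1/5 with slerp weights a = sin((1−f)δ)/sin δ ≈ 1.289, b = sin(fδ)/sin δ ≈ 0.592.
p = a·p₁ + b·p₂ ≈ (0.039, -0.708, -0.705); φ = arcsin(p_z) ≈ -44.86°, λ = atan2(p_y, p_x) ≈ -86.83°.

≈ lat -45°, lon -87°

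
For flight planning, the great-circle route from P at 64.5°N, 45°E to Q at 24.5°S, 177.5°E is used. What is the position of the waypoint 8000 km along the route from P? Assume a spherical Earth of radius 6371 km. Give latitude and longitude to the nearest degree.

≈ 29°N, 154°E

The haversine formula gives a central angle δ ≈ 2.264 rad (129.7°) between the endpoints. The total great-circle distance is δ·R ≈ 2.264 × 6371 ≈ 14424 km, so the target fraction is f = 8000/14424 ≈ 0.555.
Interpolate at f ≈ 0.555 with slerp weights a = sin((1−f)δ)/sin δ ≈ 1.100, b = sin(fδ)/sin δ ≈ 1.236.
p = a·p₁ + b·p₂ ≈ (-0.789, 0.384, 0.480); φ = arcsin(p_z) ≈ 28.68°, λ = atan2(p_y, p_x) ≈ 154.06°.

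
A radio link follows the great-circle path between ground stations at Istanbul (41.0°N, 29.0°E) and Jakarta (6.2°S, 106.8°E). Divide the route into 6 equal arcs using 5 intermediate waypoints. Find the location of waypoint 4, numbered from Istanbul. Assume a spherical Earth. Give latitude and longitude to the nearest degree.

≈ 13°N, 86°E

From cos δ = sin φ₁ sin φ₂ + cos φ₁ cos φ₂ cos Δλ, the central angle is δ ≈ 1.483 rad (85.0°).
Interpolate at f = 4/6 with slerp weights a = sin((1−f)δ)/sin δ ≈ 0.476, b = sin(fδ)/sin δ ≈ 0.839.
p = a·p₁ + b·p₂ ≈ (0.073, 0.972, 0.222); φ = arcsin(p_z) ≈ 12.82°, λ = atan2(p_y, p_x) ≈ 85.68°.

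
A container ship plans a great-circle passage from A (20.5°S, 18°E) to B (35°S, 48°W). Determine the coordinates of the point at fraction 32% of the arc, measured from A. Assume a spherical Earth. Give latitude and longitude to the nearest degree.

≈ (29°S, 1°W)

Convert each endpoint to a unit vector on the sphere (x = cos φ cos λ, y = cos φ sin λ, z = sin φ).
The central angle between the endpoints is δ = arccos(p₁·p₂) ≈ 1.032 rad (59.1°).
Interpolate at f = 0.32 with slerp weights a = sin((1−f)δ)/sin δ ≈ 0.752, b = sin(fδ)/sin δ ≈ 0.378.
p = a·p₁ + b·p₂ ≈ (0.877, -0.012, -0.480); φ = arcsin(p_z) ≈ -28.69°, λ = atan2(p_y, p_x) ≈ -0.80°.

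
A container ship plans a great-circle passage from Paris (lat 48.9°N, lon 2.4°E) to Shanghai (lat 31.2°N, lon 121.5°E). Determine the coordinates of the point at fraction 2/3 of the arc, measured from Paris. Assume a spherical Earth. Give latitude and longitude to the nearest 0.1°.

≈ lat 51.6°N, lon 95.8°E

Write both endpoints as unit vectors p₁, p₂ with components (cos φ cos λ, cos φ sin λ, sin φ).
The central angle between the endpoints is δ = arccos(p₁·p₂) ≈ 1.454 rad (83.3°).
Interpolate at f = 2/3 with slerp weights a = sin((1−f)δ)/sin δ ≈ 0.469, b = sin(fδ)/sin δ ≈ 0.830.
p = a·p₁ + b·p₂ ≈ (-0.063, 0.618, 0.783); φ = arcsin(p_z) ≈ 51.58°, λ = atan2(p_y, p_x) ≈ 95.81°.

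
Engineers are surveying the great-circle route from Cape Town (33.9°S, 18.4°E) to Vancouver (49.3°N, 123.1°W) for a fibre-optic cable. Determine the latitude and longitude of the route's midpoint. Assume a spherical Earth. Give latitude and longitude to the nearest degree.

Write both endpoints as unit vectors p₁, p₂ with components (cos φ cos λ, cos φ sin λ, sin φ).
The central angle between the endpoints is δ = arccos(p₁·p₂) ≈ 2.580 rad (147.8°).
Interpolate at f = 1/2 with slerp weights a = sin((1−f)δ)/sin δ ≈ 1.804, b = sin(fδ)/sin δ ≈ 1.804.
p = a·p₁ + b·p₂ ≈ (0.779, -0.513, 0.362); φ = arcsin(p_z) ≈ 21.20°, λ = atan2(p_y, p_x) ≈ -33.38°.

≈ 21°N, 33°W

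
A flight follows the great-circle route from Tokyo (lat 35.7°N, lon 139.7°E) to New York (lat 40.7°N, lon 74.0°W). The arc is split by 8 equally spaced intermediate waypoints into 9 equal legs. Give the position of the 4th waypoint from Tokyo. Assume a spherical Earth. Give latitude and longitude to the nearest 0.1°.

The haversine formula gives a central angle δ ≈ 1.703 rad (97.6°) between the endpoints.
Interpolate at f = 4/9 with slerp weights a = sin((1−f)δ)/sin δ ≈ 0.818, b = sin(fδ)/sin δ ≈ 0.693.
p = a·p₁ + b·p₂ ≈ (-0.362, -0.075, 0.929); φ = arcsin(p_z) ≈ 68.30°, λ = atan2(p_y, p_x) ≈ -168.29°.

≈ lat 68.3°N, lon 168.3°W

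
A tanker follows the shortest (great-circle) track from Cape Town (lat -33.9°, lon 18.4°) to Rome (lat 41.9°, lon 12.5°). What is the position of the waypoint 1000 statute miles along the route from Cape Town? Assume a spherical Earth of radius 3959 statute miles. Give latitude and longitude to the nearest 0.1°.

Write both endpoints as unit vectors p₁, p₂ with components (cos φ cos λ, cos φ sin λ, sin φ).
The central angle between the endpoints is δ = arccos(p₁·p₂) ≈ 1.326 rad (76.0°). The total great-circle distance is δ·R ≈ 1.326 × 3959 ≈ 5251 mi, so the target fraction is f = 1000/5251 ≈ 0.190.
Interpolate at f ≈ 0.190 with slerp weights a = sin((1−f)δ)/sin δ ≈ 0.906, b = sin(fδ)/sin δ ≈ 0.258.
p = a·p₁ + b·p₂ ≈ (0.901, 0.279, -0.333); φ = arcsin(p_z) ≈ -19.47°, λ = atan2(p_y, p_x) ≈ 17.20°.

≈ lat -19.5°, lon 17.2°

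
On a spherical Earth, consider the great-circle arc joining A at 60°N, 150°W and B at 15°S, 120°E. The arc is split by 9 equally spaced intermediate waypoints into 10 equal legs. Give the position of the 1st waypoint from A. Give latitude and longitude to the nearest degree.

≈ 57°N, 169°W

Convert each endpoint to a unit vector on the sphere (x = cos φ cos λ, y = cos φ sin λ, z = sin φ).
The central angle between the endpoints is δ = arccos(p₁·p₂) ≈ 1.797 rad (103.0°).
Interpolate at f = 1/10 with slerp weights a = sin((1−f)δ)/sin δ ≈ 1.025, b = sin(fδ)/sin δ ≈ 0.183.
p = a·p₁ + b·p₂ ≈ (-0.532, -0.103, 0.840); φ = arcsin(p_z) ≈ 57.16°, λ = atan2(p_y, p_x) ≈ -169.07°.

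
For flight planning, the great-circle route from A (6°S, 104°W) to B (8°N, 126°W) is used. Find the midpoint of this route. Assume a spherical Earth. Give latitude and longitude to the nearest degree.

The haversine formula gives a central angle δ ≈ 0.454 rad (26.0°) between the endpoints.
Interpolate at f = 1/2 with slerp weights a = sin((1−f)δ)/sin δ ≈ 0.513, b = sin(fδ)/sin δ ≈ 0.513.
p = a·p₁ + b·p₂ ≈ (-0.422, -0.906, 0.018); φ = arcsin(p_z) ≈ 1.02°, λ = atan2(p_y, p_x) ≈ -114.98°.

≈ (1°N, 115°W)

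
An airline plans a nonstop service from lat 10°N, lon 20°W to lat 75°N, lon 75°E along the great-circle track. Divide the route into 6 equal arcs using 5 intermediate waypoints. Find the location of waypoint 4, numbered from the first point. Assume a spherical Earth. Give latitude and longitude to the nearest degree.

Write both endpoints as unit vectors p₁, p₂ with components (cos φ cos λ, cos φ sin λ, sin φ).
The central angle between the endpoints is δ = arccos(p₁·p₂) ≈ 1.425 rad (81.6°).
Interpolate at f = 4/6 with slerp weights a = sin((1−f)δ)/sin δ ≈ 0.462, b = sin(fδ)/sin δ ≈ 0.822.
p = a·p₁ + b·p₂ ≈ (0.483, 0.050, 0.874); φ = arcsin(p_z) ≈ 60.96°, λ = atan2(p_y, p_x) ≈ 5.89°.

≈ lat 61°N, lon 6°E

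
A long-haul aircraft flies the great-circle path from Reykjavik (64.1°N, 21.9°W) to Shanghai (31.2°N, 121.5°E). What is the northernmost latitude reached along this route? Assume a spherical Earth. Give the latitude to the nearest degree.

The great circle lies in the plane with unit normal n̂ = (p₁ × p₂)/|p₁ × p₂|.
Here n̂_z ≈ +0.226; the vertex latitude is φ_max = arccos|n̂_z| ≈ 76.9°.
Check via Clairaut: cos φ_max = |cos φ₁| · sin C = cos(64.1°)·sin(31.1°) ≈ 0.226, again giving ≈ 76.9°.

≈ 77°N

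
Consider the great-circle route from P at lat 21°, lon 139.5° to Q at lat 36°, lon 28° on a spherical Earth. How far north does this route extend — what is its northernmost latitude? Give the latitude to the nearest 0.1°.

≈ 45.2°

The great circle lies in the plane with unit normal n̂ = (p₁ × p₂)/|p₁ × p₂|.
Here n̂_z ≈ -0.704; the vertex latitude is φ_max = arccos|n̂_z| ≈ 45.2°.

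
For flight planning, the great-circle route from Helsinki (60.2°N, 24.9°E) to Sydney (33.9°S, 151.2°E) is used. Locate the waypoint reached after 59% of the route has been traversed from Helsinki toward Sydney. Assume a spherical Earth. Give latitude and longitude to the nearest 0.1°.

≈ 14.3°N, 121.2°E

The haversine formula gives a central angle δ ≈ 2.386 rad (136.7°) between the endpoints.
Interpolate at f = 0.59 with slerp weights a = sin((1−f)δ)/sin δ ≈ 1.210, b = sin(fδ)/sin δ ≈ 1.440.
p = a·p₁ + b·p₂ ≈ (-0.502, 0.829, 0.247); φ = arcsin(p_z) ≈ 14.32°, λ = atan2(p_y, p_x) ≈ 121.17°.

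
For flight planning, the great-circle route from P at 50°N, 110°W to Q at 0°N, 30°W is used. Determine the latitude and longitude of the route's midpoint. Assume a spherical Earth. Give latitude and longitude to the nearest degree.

≈ 31°N, 60°W

The haversine formula gives a central angle δ ≈ 1.459 rad (83.6°) between the endpoints.
Interpolate at f = 1/2 with slerp weights a = sin((1−f)δ)/sin δ ≈ 0.671, b = sin(fδ)/sin δ ≈ 0.671.
p = a·p₁ + b·p₂ ≈ (0.433, -0.740, 0.514); φ = arcsin(p_z) ≈ 30.91°, λ = atan2(p_y, p_x) ≈ -59.66°.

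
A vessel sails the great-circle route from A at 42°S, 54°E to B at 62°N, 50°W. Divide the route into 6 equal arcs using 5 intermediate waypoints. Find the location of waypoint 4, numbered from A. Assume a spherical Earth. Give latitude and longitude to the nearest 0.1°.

Convert each endpoint to a unit vector on the sphere (x = cos φ cos λ, y = cos φ sin λ, z = sin φ).
The central angle between the endpoints is δ = arccos(p₁·p₂) ≈ 2.312 rad (132.5°).
Interpolate at f = 4/6 with slerp weights a = sin((1−f)δ)/sin δ ≈ 0.944, b = sin(fδ)/sin δ ≈ 1.355.
p = a·p₁ + b·p₂ ≈ (0.821, 0.080, 0.565); φ = arcsin(p_z) ≈ 34.37°, λ = atan2(p_y, p_x) ≈ 5.59°.

≈ 34.4°N, 5.6°E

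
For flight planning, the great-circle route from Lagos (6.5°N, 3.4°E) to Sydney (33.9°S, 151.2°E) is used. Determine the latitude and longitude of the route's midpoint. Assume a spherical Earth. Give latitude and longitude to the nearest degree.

The haversine formula gives a central angle δ ≈ 2.436 rad (139.6°) between the endpoints.
Interpolate at f = 1/2 with slerp weights a = sin((1−f)δ)/sin δ ≈ 1.446, b = sin(fδ)/sin δ ≈ 1.446.
p = a·p₁ + b·p₂ ≈ (0.383, 0.664, -0.643); φ = arcsin(p_z) ≈ -40.01°, λ = atan2(p_y, p_x) ≈ 60.04°.

≈ 40°S, 60°E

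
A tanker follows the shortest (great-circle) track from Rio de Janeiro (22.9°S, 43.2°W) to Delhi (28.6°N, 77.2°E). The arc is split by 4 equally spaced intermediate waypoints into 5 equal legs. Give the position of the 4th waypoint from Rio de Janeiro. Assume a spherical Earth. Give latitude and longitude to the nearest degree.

Convert each endpoint to a unit vector on the sphere (x = cos φ cos λ, y = cos φ sin λ, z = sin φ).
The central angle between the endpoints is δ = arccos(p₁·p₂) ≈ 2.209 rad (126.6°).
Interpolate at f = 4/5 with slerp weights a = sin((1−f)δ)/sin δ ≈ 0.532, b = sin(fδ)/sin δ ≈ 1.221.
p = a·p₁ + b·p₂ ≈ (0.595, 0.710, 0.377); φ = arcsin(p_z) ≈ 22.17°, λ = atan2(p_y, p_x) ≈ 50.03°.

≈ 22°N, 50°E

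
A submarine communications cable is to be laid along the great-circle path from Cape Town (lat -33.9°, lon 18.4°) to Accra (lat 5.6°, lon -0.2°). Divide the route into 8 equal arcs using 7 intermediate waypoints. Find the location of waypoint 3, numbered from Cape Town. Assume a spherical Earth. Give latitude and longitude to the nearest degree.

Write both endpoints as unit vectors p₁, p₂ with components (cos φ cos λ, cos φ sin λ, sin φ).
The central angle between the endpoints is δ = arccos(p₁·p₂) ≈ 0.755 rad (43.2°).
Interpolate at f = 3/8 with slerp weights a = sin((1−f)δ)/sin δ ≈ 0.663, b = sin(fδ)/sin δ ≈ 0.408.
p = a·p₁ + b·p₂ ≈ (0.928, 0.172, -0.330); φ = arcsin(p_z) ≈ -19.28°, λ = atan2(p_y, p_x) ≈ 10.52°.

≈ lat -19°, lon 11°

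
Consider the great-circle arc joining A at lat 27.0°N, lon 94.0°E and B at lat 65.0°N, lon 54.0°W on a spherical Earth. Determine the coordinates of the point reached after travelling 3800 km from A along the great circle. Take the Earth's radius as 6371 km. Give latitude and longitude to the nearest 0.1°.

≈ lat 59.7°N, lon 79.5°E

From cos δ = sin φ₁ sin φ₂ + cos φ₁ cos φ₂ cos Δλ, the central angle is δ ≈ 1.479 rad (84.7°). The total great-circle distance is δ·R ≈ 1.479 × 6371 ≈ 9420 km, so the target fraction is f = 3800/9420 ≈ 0.403.
Interpolate at f ≈ 0.403 with slerp weights a = sin((1−f)δ)/sin δ ≈ 0.775, b = sin(fδ)/sin δ ≈ 0.564.
p = a·p₁ + b·p₂ ≈ (0.092, 0.496, 0.863); φ = arcsin(p_z) ≈ 59.69°, λ = atan2(p_y, p_x) ≈ 79.51°.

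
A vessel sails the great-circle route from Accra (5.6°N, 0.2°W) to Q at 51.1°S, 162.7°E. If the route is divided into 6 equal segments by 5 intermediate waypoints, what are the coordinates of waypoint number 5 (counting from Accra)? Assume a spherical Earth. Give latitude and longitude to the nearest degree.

The haversine formula gives a central angle δ ≈ 2.309 rad (132.3°) between the endpoints.
Interpolate at f = 5/6 with slerp weights a = sin((1−f)δ)/sin δ ≈ 0.508, b = sin(fδ)/sin δ ≈ 1.269.
p = a·p₁ + b·p₂ ≈ (-0.255, 0.235, -0.938); φ = arcsin(p_z) ≈ -69.69°, λ = atan2(p_y, p_x) ≈ 137.35°.

≈ 70°S, 137°E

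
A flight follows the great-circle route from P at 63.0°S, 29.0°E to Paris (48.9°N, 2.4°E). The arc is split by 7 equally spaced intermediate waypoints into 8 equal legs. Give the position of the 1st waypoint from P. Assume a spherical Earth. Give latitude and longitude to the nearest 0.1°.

≈ 49.3°S, 22.0°E

From cos δ = sin φ₁ sin φ₂ + cos φ₁ cos φ₂ cos Δλ, the central angle is δ ≈ 1.987 rad (113.9°).
Interpolate at f = 1/8 with slerp weights a = sin((1−f)δ)/sin δ ≈ 1.078, b = sin(fδ)/sin δ ≈ 0.269.
p = a·p₁ + b·p₂ ≈ (0.605, 0.245, -0.758); φ = arcsin(p_z) ≈ -49.29°, λ = atan2(p_y, p_x) ≈ 22.03°.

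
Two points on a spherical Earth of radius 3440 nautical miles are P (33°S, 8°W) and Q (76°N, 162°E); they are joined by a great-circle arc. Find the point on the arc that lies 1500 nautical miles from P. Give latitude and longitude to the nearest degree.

≈ (8°S, 7°W)

Convert each endpoint to a unit vector on the sphere (x = cos φ cos λ, y = cos φ sin λ, z = sin φ).
The central angle between the endpoints is δ = arccos(p₁·p₂) ≈ 2.387 rad (136.7°). The total great-circle distance is δ·R ≈ 2.387 × 3440 ≈ 8210 nmi, so the target fraction is f = 1500/8210 ≈ 0.183.
Interpolate at f ≈ 0.183 with slerp weights a = sin((1−f)δ)/sin δ ≈ 1.355, b = sin(fδ)/sin δ ≈ 0.616.
p = a·p₁ + b·p₂ ≈ (0.984, -0.112, -0.140); φ = arcsin(p_z) ≈ -8.05°, λ = atan2(p_y, p_x) ≈ -6.50°.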